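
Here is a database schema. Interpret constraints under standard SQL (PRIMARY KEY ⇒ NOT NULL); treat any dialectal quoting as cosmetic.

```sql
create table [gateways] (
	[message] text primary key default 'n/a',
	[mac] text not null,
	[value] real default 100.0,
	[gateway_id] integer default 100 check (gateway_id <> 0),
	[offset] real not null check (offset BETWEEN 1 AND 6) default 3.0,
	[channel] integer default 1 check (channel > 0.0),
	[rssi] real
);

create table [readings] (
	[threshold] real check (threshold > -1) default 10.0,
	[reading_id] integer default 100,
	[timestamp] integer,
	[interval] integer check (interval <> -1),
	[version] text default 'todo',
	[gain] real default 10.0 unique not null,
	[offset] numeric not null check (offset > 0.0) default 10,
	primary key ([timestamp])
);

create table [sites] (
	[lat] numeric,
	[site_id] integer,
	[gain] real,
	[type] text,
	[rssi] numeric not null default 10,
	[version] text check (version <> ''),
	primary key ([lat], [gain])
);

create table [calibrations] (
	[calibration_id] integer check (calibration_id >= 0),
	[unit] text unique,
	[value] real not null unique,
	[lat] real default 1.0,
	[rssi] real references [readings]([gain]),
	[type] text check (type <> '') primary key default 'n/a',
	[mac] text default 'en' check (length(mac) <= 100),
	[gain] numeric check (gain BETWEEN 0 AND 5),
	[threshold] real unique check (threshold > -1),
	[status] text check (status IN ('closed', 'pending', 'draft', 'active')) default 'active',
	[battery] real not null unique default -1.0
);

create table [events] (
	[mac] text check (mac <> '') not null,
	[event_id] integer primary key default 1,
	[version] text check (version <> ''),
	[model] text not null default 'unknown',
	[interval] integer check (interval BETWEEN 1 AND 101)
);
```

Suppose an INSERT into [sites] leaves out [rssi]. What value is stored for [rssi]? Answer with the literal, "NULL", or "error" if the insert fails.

10

rssi has an explicit DEFAULT 10.
When the column is omitted from an INSERT, that default is used.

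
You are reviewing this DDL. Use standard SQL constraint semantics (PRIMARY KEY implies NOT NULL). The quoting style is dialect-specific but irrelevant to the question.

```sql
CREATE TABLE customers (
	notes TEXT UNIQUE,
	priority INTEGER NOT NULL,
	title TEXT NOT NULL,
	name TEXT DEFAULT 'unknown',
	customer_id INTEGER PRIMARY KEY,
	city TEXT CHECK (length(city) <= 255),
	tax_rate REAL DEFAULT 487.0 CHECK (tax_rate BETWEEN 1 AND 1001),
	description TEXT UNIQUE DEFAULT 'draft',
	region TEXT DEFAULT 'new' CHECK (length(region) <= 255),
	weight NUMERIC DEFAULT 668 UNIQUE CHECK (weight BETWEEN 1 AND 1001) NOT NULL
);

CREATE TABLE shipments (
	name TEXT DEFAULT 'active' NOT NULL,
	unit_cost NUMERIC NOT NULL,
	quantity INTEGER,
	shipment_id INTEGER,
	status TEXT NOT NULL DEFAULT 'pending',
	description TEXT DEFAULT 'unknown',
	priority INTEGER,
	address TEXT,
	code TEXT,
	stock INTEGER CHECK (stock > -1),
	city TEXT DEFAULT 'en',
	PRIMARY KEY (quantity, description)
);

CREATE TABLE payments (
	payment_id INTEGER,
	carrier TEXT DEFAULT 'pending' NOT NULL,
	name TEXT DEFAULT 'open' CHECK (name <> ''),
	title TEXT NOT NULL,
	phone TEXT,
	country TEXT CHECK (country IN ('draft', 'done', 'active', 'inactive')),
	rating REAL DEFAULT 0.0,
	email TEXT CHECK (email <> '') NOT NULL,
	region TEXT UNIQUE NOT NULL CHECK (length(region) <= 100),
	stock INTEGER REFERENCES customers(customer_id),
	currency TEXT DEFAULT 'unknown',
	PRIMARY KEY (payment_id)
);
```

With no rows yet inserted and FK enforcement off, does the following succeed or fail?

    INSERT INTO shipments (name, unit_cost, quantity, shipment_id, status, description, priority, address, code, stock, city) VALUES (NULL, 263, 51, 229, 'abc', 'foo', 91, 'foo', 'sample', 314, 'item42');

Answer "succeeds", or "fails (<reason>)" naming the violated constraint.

fails (NOT NULL on name)

name is explicitly set to NULL, but name is declared NOT NULL.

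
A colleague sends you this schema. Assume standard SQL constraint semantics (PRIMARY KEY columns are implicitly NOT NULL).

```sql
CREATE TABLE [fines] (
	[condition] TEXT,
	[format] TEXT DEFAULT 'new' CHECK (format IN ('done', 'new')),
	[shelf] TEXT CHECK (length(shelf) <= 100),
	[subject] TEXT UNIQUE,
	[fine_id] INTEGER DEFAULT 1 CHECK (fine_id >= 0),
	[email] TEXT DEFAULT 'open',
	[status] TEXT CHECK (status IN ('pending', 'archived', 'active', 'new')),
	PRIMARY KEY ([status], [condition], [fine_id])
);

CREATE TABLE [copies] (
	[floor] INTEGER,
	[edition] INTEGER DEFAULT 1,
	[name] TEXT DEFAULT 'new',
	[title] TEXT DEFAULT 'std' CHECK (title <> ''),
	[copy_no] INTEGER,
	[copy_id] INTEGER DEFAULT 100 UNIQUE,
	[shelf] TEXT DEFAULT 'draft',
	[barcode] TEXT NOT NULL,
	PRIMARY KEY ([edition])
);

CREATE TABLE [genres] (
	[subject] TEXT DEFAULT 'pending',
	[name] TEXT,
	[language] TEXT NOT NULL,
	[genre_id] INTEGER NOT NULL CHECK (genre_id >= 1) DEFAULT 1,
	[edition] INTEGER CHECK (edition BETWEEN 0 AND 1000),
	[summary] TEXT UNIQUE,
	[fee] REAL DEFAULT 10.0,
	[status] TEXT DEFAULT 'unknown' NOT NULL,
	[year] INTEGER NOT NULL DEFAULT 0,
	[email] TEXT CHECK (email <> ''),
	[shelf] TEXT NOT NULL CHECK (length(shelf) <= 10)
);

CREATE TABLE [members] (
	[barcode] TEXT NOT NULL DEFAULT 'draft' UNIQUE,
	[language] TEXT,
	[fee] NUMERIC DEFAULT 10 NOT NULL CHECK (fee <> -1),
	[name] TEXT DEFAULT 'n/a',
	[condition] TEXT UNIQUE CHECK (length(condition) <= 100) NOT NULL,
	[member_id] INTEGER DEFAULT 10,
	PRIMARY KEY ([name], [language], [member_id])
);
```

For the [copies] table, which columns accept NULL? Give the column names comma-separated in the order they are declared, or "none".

- floor: no NOT NULL constraint applies → nullable.
- edition: part of the PRIMARY KEY, which implies NOT NULL → not nullable.
- name: DEFAULT only fills an omitted column; an explicit NULL is still allowed → nullable.
- title: CHECK does not forbid NULL (a CHECK constraint passes when its expression is NULL) → nullable.
- copy_no: no NOT NULL constraint applies → nullable.
- copy_id: UNIQUE does not imply NOT NULL → nullable.
- shelf: DEFAULT only fills an omitted column; an explicit NULL is still allowed → nullable.
- barcode: declared NOT NULL → not nullable.

floor, name, title, copy_no, copy_id, shelf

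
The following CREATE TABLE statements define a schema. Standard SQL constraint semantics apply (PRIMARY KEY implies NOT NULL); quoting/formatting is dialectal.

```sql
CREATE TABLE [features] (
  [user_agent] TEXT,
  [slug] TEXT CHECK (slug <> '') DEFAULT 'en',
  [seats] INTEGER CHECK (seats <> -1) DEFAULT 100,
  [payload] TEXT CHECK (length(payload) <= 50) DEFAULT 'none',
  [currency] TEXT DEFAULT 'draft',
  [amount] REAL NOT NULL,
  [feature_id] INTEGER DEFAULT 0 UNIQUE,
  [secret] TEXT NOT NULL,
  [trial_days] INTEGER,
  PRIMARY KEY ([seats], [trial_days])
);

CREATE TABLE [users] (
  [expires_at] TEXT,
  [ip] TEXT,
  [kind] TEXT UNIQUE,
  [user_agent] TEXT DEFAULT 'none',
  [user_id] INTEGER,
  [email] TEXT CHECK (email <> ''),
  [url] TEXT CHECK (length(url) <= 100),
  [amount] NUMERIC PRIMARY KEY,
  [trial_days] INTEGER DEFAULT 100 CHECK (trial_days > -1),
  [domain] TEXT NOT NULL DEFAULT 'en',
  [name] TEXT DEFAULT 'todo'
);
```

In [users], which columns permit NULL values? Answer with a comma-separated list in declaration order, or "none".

- expires_at: no NOT NULL constraint applies → nullable.
- ip: no NOT NULL constraint applies → nullable.
- kind: UNIQUE does not imply NOT NULL → nullable.
- user_agent: DEFAULT only fills an omitted column; an explicit NULL is still allowed → nullable.
- user_id: no NOT NULL constraint applies → nullable.
- email: CHECK does not forbid NULL (a CHECK constraint passes when its expression is NULL) → nullable.
- url: CHECK does not forbid NULL (a CHECK constraint passes when its expression is NULL) → nullable.
- amount: part of the PRIMARY KEY, which implies NOT NULL → not nullable.
- trial_days: CHECK does not forbid NULL (a CHECK constraint passes when its expression is NULL) → nullable.
- domain: declared NOT NULL → not nullable.
- name: DEFAULT only fills an omitted column; an explicit NULL is still allowed → nullable.

expires_at, ip, kind, user_agent, user_id, email, url, trial_days, name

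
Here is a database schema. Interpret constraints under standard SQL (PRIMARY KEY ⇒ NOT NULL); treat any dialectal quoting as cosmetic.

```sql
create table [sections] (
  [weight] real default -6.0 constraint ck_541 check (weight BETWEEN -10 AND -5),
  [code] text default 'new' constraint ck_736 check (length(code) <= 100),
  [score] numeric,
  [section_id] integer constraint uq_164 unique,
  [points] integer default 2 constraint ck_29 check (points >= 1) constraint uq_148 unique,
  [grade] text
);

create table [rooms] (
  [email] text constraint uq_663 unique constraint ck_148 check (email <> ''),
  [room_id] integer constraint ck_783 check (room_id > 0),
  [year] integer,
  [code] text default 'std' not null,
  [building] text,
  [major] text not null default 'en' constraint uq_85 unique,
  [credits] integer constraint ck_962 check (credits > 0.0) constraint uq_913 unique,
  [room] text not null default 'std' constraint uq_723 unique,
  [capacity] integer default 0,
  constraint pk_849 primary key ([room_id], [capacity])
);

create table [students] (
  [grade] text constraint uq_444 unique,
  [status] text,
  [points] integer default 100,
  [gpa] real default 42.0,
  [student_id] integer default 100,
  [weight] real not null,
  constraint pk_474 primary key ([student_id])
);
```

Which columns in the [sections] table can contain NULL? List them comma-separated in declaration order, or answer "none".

- weight: CHECK does not forbid NULL (a CHECK constraint passes when its expression is NULL) → nullable.
- code: CHECK does not forbid NULL (a CHECK constraint passes when its expression is NULL) → nullable.
- score: no NOT NULL constraint applies → nullable.
- section_id: UNIQUE does not imply NOT NULL → nullable.
- points: CHECK does not forbid NULL (a CHECK constraint passes when its expression is NULL) → nullable.
- grade: no NOT NULL constraint applies → nullable.

weight, code, score, section_id, points, grade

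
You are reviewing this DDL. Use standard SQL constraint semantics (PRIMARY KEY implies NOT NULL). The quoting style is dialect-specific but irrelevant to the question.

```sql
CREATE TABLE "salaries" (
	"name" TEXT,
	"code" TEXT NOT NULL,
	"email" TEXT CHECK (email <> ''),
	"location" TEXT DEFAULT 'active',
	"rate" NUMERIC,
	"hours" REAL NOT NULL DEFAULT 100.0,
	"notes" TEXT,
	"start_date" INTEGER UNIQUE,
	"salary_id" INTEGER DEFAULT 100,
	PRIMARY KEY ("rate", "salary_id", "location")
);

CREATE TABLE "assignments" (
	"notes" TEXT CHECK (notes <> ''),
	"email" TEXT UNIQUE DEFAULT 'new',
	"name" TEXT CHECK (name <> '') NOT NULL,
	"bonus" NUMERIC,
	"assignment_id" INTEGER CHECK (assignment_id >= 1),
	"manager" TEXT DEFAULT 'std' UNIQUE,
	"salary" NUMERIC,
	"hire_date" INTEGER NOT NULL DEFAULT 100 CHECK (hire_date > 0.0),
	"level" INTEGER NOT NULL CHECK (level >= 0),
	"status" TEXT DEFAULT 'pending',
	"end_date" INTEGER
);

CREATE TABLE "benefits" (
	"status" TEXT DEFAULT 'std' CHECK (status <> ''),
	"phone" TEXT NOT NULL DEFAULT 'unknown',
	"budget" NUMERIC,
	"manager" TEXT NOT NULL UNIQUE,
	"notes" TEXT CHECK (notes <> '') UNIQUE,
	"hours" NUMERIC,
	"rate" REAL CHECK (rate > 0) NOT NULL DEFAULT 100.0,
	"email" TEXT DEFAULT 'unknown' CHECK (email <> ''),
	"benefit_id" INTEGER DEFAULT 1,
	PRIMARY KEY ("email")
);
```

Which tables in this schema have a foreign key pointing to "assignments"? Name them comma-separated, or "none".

No REFERENCES clause anywhere in the schema names assignments.

none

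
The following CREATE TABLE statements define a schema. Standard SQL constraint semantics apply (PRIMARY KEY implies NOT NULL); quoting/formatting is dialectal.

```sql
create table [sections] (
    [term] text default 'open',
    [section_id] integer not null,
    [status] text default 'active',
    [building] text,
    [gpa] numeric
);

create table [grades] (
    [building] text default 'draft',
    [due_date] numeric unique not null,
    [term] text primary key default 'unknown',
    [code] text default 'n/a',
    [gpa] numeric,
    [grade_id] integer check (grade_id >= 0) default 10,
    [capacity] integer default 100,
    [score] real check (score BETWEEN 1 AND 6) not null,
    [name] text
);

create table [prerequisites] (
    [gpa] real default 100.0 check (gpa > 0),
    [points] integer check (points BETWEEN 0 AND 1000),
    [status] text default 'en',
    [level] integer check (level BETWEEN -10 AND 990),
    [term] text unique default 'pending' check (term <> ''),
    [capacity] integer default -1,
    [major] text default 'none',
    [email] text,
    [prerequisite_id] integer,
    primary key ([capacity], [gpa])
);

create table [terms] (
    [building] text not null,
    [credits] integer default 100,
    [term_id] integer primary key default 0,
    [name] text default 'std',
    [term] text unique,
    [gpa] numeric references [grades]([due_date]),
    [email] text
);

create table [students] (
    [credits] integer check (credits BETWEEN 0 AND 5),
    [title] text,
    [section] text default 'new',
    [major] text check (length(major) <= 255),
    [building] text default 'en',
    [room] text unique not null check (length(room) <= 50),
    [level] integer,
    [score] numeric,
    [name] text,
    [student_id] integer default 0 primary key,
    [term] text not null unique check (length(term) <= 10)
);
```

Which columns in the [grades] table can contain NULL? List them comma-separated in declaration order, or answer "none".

building, code, gpa, grade_id, capacity, name

- building: DEFAULT only fills an omitted column; an explicit NULL is still allowed → nullable.
- due_date: declared NOT NULL → not nullable.
- term: part of the PRIMARY KEY, which implies NOT NULL → not nullable.
- code: DEFAULT only fills an omitted column; an explicit NULL is still allowed → nullable.
- gpa: no NOT NULL constraint applies → nullable.
- grade_id: CHECK does not forbid NULL (a CHECK constraint passes when its expression is NULL) → nullable.
- capacity: DEFAULT only fills an omitted column; an explicit NULL is still allowed → nullable.
- score: declared NOT NULL → not nullable.
- name: no NOT NULL constraint applies → nullable.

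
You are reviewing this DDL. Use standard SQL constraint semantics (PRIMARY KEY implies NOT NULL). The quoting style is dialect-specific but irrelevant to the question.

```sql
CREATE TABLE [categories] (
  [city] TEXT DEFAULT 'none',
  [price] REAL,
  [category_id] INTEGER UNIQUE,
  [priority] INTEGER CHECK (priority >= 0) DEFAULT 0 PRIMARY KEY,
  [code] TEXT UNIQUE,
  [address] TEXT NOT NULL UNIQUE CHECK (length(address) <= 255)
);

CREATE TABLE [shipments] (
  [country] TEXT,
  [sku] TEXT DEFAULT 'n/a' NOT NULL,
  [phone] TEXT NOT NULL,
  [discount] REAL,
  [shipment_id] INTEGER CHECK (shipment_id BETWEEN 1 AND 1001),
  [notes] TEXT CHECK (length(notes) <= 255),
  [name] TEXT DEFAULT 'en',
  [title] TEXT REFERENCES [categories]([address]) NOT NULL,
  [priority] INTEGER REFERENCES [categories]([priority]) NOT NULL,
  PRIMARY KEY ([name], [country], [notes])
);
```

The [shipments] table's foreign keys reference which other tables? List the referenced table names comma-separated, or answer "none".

- title REFERENCES categories(address).
- priority REFERENCES categories(priority).

categories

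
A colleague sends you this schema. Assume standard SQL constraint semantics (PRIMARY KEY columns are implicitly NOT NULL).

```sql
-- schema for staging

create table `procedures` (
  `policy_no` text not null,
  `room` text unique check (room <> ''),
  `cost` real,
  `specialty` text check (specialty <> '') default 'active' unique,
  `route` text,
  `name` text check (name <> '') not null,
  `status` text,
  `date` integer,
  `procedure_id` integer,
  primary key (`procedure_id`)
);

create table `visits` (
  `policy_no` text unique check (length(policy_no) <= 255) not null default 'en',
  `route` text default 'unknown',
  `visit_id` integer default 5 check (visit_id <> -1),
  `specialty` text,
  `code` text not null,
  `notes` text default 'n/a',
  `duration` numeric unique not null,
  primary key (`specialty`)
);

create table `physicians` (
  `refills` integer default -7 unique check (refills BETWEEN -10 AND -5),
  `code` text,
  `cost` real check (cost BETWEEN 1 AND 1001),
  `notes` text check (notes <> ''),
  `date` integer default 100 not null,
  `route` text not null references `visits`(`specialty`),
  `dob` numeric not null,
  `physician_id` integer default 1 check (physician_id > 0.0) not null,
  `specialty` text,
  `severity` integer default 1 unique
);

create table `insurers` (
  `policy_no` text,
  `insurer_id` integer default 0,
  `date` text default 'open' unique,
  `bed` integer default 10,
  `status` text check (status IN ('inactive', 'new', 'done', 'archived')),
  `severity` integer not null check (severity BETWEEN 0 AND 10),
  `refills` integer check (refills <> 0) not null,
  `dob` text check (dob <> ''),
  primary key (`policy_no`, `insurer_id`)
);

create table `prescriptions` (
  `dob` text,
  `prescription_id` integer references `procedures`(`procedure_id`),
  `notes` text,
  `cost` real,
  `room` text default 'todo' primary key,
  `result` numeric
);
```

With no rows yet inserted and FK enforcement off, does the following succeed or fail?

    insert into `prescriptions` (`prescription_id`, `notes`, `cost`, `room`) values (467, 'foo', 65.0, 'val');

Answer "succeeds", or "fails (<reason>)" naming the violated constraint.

NOT NULL columns: room is supplied.
No constraint is violated.

succeeds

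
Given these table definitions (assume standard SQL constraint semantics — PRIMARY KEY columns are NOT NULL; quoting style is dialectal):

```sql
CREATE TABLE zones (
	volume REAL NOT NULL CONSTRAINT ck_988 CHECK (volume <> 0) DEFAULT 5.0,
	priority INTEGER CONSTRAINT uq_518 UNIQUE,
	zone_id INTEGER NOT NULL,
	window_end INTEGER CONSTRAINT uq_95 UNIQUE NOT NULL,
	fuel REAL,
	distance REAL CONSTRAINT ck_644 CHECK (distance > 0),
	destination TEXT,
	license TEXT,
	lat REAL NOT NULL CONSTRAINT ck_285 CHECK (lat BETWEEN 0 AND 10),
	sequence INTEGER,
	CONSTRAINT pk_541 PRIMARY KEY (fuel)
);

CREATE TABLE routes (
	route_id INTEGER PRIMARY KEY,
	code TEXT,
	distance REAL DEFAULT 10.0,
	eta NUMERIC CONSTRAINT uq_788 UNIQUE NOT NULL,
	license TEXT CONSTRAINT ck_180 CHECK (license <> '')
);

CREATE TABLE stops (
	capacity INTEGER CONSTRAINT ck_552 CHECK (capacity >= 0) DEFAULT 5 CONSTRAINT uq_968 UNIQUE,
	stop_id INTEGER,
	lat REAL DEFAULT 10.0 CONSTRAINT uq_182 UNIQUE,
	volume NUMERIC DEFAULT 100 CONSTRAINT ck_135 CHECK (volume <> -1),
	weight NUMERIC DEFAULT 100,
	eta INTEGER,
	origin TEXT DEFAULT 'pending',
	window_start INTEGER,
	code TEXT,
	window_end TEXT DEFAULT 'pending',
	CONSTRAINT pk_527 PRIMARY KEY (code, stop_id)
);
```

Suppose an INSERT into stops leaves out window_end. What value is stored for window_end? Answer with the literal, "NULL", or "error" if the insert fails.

'pending'

window_end has an explicit DEFAULT 'pending'.
When the column is omitted from an INSERT, that default is used.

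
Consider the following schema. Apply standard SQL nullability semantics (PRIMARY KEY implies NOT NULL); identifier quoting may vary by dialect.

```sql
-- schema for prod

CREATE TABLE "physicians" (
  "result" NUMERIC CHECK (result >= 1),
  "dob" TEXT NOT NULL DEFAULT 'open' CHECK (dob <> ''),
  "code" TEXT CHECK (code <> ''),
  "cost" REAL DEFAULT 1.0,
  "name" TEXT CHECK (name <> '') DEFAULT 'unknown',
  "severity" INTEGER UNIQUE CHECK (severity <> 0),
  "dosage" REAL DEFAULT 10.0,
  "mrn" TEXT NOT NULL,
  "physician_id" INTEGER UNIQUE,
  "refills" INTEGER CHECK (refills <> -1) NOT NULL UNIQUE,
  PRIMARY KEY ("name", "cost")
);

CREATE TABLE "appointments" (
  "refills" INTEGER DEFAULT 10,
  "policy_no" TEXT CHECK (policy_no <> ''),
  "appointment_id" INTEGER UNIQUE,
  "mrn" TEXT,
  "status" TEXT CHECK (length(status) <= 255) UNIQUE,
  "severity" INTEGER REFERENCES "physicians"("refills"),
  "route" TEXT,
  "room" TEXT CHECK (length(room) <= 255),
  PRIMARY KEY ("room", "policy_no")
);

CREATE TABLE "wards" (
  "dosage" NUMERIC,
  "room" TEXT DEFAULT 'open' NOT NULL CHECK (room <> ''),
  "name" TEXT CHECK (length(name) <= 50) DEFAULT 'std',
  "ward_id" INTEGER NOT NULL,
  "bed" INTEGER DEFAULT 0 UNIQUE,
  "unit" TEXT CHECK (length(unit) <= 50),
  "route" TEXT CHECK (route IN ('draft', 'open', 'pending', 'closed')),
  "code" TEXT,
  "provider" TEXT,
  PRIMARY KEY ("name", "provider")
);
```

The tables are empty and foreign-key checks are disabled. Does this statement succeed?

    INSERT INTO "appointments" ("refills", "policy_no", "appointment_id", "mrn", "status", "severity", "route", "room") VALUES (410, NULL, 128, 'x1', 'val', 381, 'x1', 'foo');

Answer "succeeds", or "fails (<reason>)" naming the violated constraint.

fails (NOT NULL on policy_no)

policy_no is explicitly set to NULL, but policy_no is part of the PRIMARY KEY (implied NOT NULL).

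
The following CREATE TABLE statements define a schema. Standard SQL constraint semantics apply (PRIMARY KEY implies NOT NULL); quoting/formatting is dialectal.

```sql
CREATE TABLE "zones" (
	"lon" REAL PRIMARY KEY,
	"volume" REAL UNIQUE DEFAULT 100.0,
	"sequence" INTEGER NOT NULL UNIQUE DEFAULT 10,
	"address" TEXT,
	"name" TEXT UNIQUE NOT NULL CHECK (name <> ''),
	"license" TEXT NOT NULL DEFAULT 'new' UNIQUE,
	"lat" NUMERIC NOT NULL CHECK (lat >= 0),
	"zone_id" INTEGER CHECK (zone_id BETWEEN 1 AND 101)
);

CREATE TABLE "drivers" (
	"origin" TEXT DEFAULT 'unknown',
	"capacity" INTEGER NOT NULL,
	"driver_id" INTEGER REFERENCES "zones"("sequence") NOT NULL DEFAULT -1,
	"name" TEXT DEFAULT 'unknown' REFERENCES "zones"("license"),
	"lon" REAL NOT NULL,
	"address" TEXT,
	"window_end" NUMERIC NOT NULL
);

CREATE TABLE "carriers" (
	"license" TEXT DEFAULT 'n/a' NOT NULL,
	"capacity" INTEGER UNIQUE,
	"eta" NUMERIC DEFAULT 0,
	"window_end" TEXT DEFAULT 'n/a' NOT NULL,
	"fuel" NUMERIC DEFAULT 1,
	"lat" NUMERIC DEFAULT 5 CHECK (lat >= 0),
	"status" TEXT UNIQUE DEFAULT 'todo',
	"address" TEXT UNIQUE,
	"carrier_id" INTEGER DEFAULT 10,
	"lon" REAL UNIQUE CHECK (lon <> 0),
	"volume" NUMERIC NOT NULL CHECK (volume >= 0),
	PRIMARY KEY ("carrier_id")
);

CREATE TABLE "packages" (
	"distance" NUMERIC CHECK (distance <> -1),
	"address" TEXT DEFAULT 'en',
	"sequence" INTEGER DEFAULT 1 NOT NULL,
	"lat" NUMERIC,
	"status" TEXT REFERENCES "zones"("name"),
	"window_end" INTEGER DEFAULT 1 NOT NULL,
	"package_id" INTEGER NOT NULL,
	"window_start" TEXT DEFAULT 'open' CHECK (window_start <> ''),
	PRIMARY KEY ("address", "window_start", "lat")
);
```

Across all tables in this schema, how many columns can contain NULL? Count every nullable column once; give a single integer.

zones: 3 nullable (volume, address, zone_id — PK (lon) and explicit NOT NULL columns excluded).
drivers: 3 nullable (origin, name, address — PK none and explicit NOT NULL columns excluded).
carriers: 7 nullable (capacity, eta, fuel, lat, status, address, lon — PK (carrier_id) and explicit NOT NULL columns excluded).
packages: 2 nullable (distance, status — PK (address, window_start, lat) and explicit NOT NULL columns excluded).
Total: 3 + 3 + 7 + 2 = 15.

15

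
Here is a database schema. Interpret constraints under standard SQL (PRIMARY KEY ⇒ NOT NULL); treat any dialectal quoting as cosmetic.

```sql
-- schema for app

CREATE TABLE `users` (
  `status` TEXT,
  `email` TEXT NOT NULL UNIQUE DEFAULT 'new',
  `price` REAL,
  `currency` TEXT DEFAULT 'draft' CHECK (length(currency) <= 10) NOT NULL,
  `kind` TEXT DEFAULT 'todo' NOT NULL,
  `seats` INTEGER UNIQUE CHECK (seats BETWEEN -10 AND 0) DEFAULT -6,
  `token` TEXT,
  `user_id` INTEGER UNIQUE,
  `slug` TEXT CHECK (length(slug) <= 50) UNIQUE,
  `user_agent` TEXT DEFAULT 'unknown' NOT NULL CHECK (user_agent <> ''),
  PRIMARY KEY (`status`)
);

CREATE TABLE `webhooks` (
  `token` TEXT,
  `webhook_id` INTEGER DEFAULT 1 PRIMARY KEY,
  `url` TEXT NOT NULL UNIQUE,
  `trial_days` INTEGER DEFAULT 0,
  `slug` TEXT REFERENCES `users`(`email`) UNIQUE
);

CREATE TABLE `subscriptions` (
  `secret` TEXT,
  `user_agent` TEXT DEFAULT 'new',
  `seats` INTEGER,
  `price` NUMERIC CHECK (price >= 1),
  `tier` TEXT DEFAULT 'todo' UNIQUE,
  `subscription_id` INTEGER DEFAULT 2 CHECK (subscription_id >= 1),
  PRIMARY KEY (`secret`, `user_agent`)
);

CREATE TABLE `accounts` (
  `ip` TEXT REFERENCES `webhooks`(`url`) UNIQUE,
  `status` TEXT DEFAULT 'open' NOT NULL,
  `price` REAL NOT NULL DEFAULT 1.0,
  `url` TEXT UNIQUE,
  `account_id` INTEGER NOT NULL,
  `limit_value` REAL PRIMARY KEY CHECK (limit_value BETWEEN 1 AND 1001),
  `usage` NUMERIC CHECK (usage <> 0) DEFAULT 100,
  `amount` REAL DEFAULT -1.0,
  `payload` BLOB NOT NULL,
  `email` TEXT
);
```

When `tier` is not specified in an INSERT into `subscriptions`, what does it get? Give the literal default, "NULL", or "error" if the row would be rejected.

tier has an explicit DEFAULT 'todo'.
When the column is omitted from an INSERT, that default is used.

'todo'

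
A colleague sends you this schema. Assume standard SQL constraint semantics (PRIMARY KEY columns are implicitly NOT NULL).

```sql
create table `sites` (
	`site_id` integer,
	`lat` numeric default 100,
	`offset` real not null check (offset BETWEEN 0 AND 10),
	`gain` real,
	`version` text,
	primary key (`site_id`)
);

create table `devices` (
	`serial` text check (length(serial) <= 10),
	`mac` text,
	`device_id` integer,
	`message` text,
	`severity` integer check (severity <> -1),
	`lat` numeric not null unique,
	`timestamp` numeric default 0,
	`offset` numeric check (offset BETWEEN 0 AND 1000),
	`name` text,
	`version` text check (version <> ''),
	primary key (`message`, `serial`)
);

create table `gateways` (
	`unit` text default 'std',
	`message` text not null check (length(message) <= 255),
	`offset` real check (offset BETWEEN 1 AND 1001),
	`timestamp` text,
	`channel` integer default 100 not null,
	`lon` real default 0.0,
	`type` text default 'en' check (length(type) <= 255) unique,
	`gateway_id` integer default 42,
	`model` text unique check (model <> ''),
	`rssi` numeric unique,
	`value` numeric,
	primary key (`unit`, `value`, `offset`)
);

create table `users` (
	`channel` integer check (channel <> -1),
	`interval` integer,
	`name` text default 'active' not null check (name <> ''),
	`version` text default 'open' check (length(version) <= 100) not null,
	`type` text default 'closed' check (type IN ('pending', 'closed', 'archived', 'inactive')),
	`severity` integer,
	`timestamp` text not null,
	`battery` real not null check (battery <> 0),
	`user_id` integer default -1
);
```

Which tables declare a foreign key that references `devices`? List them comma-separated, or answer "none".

No REFERENCES clause anywhere in the schema names devices.

none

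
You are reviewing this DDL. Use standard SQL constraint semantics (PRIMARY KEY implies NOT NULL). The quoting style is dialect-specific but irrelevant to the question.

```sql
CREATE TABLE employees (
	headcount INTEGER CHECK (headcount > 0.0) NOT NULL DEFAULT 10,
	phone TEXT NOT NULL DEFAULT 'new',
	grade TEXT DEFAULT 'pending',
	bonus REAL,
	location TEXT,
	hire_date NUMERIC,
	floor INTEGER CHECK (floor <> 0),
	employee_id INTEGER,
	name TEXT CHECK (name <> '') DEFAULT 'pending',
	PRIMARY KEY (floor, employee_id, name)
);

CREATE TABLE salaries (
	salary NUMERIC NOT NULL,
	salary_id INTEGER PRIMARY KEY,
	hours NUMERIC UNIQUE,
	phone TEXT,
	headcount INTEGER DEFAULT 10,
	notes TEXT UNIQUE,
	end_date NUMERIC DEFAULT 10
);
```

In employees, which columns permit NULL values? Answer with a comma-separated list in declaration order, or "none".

grade, bonus, location, hire_date

- headcount: declared NOT NULL → not nullable.
- phone: declared NOT NULL → not nullable.
- grade: DEFAULT only fills an omitted column; an explicit NULL is still allowed → nullable.
- bonus: no NOT NULL constraint applies → nullable.
- location: no NOT NULL constraint applies → nullable.
- hire_date: no NOT NULL constraint applies → nullable.
- floor: part of the PRIMARY KEY, which implies NOT NULL → not nullable.
- employee_id: part of the PRIMARY KEY, which implies NOT NULL → not nullable.
- name: part of the PRIMARY KEY, which implies NOT NULL → not nullable.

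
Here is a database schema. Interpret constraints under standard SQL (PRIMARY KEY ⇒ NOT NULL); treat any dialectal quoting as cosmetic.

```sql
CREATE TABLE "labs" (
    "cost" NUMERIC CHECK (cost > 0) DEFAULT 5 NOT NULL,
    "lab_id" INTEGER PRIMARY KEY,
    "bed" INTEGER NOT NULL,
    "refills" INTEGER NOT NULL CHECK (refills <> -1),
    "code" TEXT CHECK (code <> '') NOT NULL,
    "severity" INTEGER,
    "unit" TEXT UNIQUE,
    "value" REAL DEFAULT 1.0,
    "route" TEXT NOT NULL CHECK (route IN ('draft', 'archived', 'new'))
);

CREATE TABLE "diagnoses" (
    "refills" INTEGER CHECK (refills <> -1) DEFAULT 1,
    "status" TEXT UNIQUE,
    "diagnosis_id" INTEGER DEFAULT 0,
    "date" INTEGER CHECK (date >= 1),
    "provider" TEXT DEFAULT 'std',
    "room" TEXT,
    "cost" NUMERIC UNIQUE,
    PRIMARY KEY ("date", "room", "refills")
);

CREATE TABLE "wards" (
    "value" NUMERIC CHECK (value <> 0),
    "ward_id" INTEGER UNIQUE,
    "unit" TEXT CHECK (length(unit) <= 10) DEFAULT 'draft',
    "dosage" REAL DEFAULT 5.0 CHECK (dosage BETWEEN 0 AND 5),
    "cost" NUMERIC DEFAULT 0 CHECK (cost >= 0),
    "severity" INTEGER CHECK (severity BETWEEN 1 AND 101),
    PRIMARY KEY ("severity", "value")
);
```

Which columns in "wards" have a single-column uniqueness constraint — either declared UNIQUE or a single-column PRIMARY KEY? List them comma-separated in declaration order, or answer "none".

- value: part of a composite PRIMARY KEY — only the tuple is unique, not this column on its own.
- ward_id: declared UNIQUE → unique.
- unit: no UNIQUE or single-column PK constraint.
- dosage: no UNIQUE or single-column PK constraint.
- cost: no UNIQUE or single-column PK constraint.
- severity: part of a composite PRIMARY KEY — only the tuple is unique, not this column on its own.

ward_id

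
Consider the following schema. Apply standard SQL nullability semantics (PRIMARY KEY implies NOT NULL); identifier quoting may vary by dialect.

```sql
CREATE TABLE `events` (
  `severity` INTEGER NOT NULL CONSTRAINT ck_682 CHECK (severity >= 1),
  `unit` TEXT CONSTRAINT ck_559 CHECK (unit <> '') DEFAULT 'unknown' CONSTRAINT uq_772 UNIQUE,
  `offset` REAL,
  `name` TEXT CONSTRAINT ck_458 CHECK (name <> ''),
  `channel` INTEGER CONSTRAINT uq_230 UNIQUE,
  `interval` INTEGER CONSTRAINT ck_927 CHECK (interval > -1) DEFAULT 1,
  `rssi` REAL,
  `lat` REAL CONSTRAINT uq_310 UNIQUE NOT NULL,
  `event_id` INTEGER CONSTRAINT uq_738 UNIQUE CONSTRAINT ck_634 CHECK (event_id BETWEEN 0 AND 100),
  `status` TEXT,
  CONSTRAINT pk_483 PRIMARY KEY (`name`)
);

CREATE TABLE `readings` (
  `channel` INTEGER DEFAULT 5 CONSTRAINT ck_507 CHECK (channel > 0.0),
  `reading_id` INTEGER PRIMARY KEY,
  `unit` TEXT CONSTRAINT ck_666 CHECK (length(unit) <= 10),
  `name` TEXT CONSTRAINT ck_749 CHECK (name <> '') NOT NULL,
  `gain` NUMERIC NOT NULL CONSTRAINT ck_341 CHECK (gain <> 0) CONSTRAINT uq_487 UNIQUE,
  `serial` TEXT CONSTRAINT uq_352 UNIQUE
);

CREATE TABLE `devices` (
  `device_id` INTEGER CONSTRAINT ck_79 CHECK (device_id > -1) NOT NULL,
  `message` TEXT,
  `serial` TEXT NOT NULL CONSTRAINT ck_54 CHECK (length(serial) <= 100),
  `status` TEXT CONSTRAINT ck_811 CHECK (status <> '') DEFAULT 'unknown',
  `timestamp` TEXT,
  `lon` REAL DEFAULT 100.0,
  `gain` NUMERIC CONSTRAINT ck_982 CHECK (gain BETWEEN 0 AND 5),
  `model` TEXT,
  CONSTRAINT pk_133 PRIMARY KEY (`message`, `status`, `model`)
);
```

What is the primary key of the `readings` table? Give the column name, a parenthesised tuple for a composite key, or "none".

reading_id is declared PRIMARY KEY inline on the column.

reading_id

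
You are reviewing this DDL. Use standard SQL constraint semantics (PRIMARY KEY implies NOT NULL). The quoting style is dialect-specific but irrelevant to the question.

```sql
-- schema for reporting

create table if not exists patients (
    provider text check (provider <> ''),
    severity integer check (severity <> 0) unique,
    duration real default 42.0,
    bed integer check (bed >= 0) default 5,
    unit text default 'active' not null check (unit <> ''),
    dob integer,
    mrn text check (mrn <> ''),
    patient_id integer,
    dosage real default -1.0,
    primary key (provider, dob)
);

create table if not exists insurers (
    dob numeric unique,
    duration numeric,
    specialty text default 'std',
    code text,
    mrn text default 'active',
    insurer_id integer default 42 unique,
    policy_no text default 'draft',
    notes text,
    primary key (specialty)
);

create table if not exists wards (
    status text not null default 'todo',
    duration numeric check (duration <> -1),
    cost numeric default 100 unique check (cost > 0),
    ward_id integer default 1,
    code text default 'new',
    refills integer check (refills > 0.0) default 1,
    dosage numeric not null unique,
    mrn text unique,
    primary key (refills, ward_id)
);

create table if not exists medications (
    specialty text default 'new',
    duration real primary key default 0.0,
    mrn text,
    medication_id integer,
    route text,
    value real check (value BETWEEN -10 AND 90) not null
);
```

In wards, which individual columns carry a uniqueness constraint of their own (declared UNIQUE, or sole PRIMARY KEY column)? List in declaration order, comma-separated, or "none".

- status: no UNIQUE or single-column PK constraint.
- duration: no UNIQUE or single-column PK constraint.
- cost: declared UNIQUE → unique.
- ward_id: part of a composite PRIMARY KEY — only the tuple is unique, not this column on its own.
- code: no UNIQUE or single-column PK constraint.
- refills: part of a composite PRIMARY KEY — only the tuple is unique, not this column on its own.
- dosage: declared UNIQUE → unique.
- mrn: declared UNIQUE → unique.

cost, dosage, mrn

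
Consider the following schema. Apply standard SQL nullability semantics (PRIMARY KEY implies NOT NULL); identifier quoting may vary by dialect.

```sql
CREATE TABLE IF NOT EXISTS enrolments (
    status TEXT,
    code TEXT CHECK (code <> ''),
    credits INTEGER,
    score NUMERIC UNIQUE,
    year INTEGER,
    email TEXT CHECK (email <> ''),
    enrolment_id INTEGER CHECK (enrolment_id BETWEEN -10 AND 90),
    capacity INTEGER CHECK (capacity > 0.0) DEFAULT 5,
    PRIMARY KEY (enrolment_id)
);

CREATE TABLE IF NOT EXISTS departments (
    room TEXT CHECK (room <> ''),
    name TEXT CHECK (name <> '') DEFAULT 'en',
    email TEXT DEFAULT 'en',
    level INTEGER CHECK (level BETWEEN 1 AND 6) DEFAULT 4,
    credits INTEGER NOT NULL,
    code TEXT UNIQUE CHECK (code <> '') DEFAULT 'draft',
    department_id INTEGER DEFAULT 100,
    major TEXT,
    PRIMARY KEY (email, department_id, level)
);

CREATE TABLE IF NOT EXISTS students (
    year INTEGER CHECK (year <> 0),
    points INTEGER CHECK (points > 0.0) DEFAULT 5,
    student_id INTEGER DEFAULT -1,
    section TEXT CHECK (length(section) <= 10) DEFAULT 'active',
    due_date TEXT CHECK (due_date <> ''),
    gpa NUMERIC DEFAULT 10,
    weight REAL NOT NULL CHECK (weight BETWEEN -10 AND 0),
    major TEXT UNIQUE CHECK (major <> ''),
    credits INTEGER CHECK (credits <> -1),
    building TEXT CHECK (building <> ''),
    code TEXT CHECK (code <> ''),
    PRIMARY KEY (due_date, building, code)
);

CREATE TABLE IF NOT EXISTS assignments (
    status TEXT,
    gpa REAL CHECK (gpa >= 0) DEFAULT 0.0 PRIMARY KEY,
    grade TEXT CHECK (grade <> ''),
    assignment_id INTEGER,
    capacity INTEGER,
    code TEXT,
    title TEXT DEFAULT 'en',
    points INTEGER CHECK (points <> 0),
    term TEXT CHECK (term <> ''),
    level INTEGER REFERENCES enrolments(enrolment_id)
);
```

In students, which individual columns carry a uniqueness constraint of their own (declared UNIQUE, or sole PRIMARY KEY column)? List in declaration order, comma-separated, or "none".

major

- year: no UNIQUE or single-column PK constraint.
- points: no UNIQUE or single-column PK constraint.
- student_id: no UNIQUE or single-column PK constraint.
- section: no UNIQUE or single-column PK constraint.
- due_date: part of a composite PRIMARY KEY — only the tuple is unique, not this column on its own.
- gpa: no UNIQUE or single-column PK constraint.
- weight: no UNIQUE or single-column PK constraint.
- major: declared UNIQUE → unique.
- credits: no UNIQUE or single-column PK constraint.
- building: part of a composite PRIMARY KEY — only the tuple is unique, not this column on its own.
- code: part of a composite PRIMARY KEY — only the tuple is unique, not this column on its own.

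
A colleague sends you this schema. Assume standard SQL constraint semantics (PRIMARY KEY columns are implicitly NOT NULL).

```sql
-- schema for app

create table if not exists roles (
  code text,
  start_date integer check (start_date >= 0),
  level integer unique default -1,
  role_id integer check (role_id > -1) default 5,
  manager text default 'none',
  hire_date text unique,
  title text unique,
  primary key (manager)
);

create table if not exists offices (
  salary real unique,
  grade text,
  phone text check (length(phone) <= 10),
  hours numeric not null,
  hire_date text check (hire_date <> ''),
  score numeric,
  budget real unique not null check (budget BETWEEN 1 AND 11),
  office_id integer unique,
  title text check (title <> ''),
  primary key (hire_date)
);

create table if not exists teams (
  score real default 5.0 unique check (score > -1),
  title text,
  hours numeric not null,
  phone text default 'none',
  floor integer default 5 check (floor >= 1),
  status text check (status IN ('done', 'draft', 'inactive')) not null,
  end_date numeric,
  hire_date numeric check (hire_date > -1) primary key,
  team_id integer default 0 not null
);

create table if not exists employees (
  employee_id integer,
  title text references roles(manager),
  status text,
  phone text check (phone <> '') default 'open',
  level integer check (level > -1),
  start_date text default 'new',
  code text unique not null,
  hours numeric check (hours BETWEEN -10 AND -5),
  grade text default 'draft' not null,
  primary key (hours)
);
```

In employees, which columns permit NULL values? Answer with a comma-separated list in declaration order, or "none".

- employee_id: no NOT NULL constraint applies → nullable.
- title: a foreign key column may be NULL unless separately constrained → nullable.
- status: no NOT NULL constraint applies → nullable.
- phone: CHECK does not forbid NULL (a CHECK constraint passes when its expression is NULL) → nullable.
- level: CHECK does not forbid NULL (a CHECK constraint passes when its expression is NULL) → nullable.
- start_date: DEFAULT only fills an omitted column; an explicit NULL is still allowed → nullable.
- code: declared NOT NULL → not nullable.
- hours: part of the PRIMARY KEY, which implies NOT NULL → not nullable.
- grade: declared NOT NULL → not nullable.

employee_id, title, status, phone, level, start_date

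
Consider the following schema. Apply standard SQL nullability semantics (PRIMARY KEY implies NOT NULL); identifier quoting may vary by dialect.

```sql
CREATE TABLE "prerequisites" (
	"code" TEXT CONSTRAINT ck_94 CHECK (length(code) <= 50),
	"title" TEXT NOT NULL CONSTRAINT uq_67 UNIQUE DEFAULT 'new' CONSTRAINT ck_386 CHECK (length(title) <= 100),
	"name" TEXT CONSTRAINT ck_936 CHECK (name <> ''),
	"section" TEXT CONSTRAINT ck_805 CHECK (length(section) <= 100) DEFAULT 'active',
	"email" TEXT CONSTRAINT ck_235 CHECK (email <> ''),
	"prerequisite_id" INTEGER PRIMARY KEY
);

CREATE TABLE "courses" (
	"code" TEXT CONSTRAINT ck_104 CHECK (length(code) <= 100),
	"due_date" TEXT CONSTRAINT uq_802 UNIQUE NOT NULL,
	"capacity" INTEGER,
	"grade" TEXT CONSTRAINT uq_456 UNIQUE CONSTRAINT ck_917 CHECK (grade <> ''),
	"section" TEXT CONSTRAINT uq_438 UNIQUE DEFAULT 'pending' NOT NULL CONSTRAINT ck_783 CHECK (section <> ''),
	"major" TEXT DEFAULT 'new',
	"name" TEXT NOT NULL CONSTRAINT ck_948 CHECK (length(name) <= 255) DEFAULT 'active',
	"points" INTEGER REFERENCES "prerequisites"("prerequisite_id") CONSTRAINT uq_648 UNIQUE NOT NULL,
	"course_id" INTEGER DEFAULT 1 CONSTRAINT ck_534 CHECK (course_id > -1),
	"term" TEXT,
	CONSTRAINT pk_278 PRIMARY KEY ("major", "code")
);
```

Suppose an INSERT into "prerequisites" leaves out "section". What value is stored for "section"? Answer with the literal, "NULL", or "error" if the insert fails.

'active'

section has an explicit DEFAULT 'active'.
When the column is omitted from an INSERT, that default is used.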